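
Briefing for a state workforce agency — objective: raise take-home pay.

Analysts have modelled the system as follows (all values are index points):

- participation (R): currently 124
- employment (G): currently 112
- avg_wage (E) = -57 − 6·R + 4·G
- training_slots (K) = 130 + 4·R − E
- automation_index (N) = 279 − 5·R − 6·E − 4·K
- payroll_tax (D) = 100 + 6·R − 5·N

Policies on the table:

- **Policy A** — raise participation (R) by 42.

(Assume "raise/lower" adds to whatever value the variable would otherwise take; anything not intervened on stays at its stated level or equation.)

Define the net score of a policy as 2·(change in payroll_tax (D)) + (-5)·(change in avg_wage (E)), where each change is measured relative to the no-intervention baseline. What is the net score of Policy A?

Baseline:
  R = 124
  G = 112
  E = -57 − 6·124 + 4·112 = -353
  K = 130 + 4·124 − (-353) = 979
  N = 279 − 5·124 − 6·(-353) − 4·979 = -2139
  D = 100 + 6·124 − 5·(-2139) = 11539
Policy A (R + 42):
  R = 124 + 42 = 166
  G = 112
  E = -57 − 6·166 + 4·112 = -605
  K = 130 + 4·166 − (-605) = 1399
  N = 279 − 5·166 − 6·(-605) − 4·1399 = -2517
  D = 100 + 6·166 − 5·(-2517) = 13681
ΔD = 13681 − 11539 = 2142; ΔE = -605 − (-353) = -252
Score = 2·2142 + (-5)·(-252) = 5544

5544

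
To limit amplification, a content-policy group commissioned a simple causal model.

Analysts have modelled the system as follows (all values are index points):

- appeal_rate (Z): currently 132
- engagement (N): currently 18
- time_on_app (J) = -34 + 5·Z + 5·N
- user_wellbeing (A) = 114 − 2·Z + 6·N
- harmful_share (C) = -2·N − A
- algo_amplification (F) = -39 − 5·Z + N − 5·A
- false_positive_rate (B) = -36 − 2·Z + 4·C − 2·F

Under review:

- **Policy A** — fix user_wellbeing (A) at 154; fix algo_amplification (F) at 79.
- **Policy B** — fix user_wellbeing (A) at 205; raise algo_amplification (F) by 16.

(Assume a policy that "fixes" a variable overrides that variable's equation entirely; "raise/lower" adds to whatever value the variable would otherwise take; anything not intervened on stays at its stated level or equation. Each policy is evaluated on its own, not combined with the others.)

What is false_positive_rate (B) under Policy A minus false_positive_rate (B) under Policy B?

Policy A (A := 154, F := 79):
  Z = 132
  N = 18
  A = 154
  C = 0 − 2·18 − 154 = -190
  F = 79
  B = -36 − 2·132 + 4·(-190) − 2·79 = -1218
Policy B (A := 205, F + 16):
  Z = 132
  N = 18
  A = 205
  C = 0 − 2·18 − 205 = -241
  F = -39 − 5·132 + 18 − 5·205 (+16 from intervention) = -1690
  B = -36 − 2·132 + 4·(-241) − 2·(-1690) = 2116
B: -1218 − 2116 = -3334

-3334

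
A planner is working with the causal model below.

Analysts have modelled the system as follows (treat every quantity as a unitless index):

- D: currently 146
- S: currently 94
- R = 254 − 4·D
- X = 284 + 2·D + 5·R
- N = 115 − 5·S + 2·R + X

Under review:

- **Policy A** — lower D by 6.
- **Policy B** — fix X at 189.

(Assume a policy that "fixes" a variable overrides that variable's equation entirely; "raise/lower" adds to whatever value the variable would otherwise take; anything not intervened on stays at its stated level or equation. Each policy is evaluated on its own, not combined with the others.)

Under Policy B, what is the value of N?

Policy B (X := 189):
  D = 146
  S = 94
  R = 254 − 4·146 = -330
  X = 189
  N = 115 − 5·94 + 2·(-330) + 189 = -826

-826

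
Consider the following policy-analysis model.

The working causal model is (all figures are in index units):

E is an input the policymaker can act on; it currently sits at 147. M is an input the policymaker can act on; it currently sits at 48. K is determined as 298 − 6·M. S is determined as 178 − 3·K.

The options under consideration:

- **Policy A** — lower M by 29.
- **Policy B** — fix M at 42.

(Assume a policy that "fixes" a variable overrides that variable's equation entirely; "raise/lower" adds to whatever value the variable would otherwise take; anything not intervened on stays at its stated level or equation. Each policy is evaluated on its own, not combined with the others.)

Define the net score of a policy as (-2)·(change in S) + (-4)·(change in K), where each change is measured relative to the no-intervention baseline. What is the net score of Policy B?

72

Baseline:
  M = 48
  K = 298 − 6·48 = 10
  S = 178 − 3·10 = 148
Policy B (M := 42):
  M = 42
  K = 298 − 6·42 = 46
  S = 178 − 3·46 = 40
ΔS = 40 − 148 = -108; ΔK = 46 − 10 = 36
Score = (-2)·(-108) + (-4)·36 = 72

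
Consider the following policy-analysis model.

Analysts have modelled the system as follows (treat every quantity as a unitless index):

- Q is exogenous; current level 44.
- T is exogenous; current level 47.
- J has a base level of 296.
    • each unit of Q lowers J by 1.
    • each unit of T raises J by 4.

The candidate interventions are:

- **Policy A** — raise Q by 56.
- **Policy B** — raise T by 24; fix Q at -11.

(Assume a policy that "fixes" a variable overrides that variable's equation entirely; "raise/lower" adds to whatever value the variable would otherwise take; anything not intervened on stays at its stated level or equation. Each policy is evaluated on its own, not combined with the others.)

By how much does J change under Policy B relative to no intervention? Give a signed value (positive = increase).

Baseline:
  Q = 44
  T = 47
  J = 296 − 44 + 4·47 = 440
Policy B (T + 24, Q := -11):
  Q = -11
  T = 47 + 24 = 71
  J = 296 − (-11) + 4·71 = 591
Change in J: 591 − 440 = 151

151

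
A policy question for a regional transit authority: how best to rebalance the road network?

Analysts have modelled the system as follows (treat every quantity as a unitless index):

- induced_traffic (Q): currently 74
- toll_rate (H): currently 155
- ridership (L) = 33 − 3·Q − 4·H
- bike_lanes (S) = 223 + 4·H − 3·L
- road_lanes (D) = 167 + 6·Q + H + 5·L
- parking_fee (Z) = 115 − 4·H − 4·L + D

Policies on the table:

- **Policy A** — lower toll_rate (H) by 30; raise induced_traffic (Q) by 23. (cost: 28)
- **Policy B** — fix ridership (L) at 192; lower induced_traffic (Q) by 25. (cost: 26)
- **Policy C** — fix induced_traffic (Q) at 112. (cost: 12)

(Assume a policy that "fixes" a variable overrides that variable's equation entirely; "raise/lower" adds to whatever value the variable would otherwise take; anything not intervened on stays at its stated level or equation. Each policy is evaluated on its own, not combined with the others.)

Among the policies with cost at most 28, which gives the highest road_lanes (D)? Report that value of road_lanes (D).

1576

Policy A (H − 30, Q + 23):
  Q = 74 + 23 = 97
  H = 155 − 30 = 125
  L = 33 − 3·97 − 4·125 = -758
  D = 167 + 6·97 + 125 + 5·(-758) = -2916
Policy B (L := 192, Q − 25):
  Q = 74 − 25 = 49
  H = 155
  L = 192
  D = 167 + 6·49 + 155 + 5·192 = 1576
Policy C (Q := 112):
  Q = 112
  H = 155
  L = 33 − 3·112 − 4·155 = -923
  D = 167 + 6·112 + 155 + 5·(-923) = -3621
Comparing — Policy A: D=-2916, Policy B: D=1576, Policy C: D=-3621. Highest is 1576 (Policy B).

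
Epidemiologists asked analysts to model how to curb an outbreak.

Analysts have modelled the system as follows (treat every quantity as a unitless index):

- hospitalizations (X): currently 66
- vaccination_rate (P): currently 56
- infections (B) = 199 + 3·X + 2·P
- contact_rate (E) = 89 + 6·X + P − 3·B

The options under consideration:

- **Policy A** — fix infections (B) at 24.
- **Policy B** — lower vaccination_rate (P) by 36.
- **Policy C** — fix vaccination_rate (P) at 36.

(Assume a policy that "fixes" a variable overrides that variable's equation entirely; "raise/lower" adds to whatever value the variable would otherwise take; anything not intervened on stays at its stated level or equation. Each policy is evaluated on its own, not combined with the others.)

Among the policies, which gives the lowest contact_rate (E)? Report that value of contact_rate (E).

-886

Policy A (B := 24):
  X = 66
  P = 56
  B = 24
  E = 89 + 6·66 + 56 − 3·24 = 469
Policy B (P − 36):
  X = 66
  P = 56 − 36 = 20
  B = 199 + 3·66 + 2·20 = 437
  E = 89 + 6·66 + 20 − 3·437 = -806
Policy C (P := 36):
  X = 66
  P = 36
  B = 199 + 3·66 + 2·36 = 469
  E = 89 + 6·66 + 36 − 3·469 = -886
Comparing — Policy A: E=469, Policy B: E=-806, Policy C: E=-886. Lowest is -886 (Policy C).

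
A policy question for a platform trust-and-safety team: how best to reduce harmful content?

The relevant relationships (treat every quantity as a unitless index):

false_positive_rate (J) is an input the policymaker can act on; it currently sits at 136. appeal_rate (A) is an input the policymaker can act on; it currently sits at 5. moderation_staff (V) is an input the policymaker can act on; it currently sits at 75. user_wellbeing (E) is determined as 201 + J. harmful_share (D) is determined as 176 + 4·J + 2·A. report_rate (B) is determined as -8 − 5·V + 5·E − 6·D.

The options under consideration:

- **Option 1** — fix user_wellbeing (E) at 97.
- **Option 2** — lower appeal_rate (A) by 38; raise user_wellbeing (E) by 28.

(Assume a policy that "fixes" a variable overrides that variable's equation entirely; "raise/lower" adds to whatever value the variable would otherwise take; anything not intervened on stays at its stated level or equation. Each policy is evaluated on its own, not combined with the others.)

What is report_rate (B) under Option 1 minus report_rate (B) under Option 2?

Option 1 (E := 97):
  J = 136
  A = 5
  V = 75
  E = 97
  D = 176 + 4·136 + 2·5 = 730
  B = -8 − 5·75 + 5·97 − 6·730 = -4278
Option 2 (A − 38, E + 28):
  J = 136
  A = 5 − 38 = -33
  V = 75
  E = 201 + 136 (+28 from intervention) = 365
  D = 176 + 4·136 + 2·(-33) = 654
  B = -8 − 5·75 + 5·365 − 6·654 = -2482
B: -4278 − (-2482) = -1796

-1796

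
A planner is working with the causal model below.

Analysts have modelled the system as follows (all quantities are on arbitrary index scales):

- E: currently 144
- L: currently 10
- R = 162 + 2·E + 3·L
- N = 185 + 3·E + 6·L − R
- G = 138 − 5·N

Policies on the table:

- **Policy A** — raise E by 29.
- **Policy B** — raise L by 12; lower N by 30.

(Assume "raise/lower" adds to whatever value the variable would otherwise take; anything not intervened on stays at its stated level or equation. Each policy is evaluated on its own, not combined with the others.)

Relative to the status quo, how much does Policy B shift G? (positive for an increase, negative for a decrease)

Baseline:
  E = 144
  L = 10
  R = 162 + 2·144 + 3·10 = 480
  N = 185 + 3·144 + 6·10 − 480 = 197
  G = 138 − 5·197 = -847
Policy B (L + 12, N − 30):
  E = 144
  L = 10 + 12 = 22
  R = 162 + 2·144 + 3·22 = 516
  N = 185 + 3·144 + 6·22 − 516 (−30 from intervention) = 203
  G = 138 − 5·203 = -877
Change in G: -877 − (-847) = -30

-30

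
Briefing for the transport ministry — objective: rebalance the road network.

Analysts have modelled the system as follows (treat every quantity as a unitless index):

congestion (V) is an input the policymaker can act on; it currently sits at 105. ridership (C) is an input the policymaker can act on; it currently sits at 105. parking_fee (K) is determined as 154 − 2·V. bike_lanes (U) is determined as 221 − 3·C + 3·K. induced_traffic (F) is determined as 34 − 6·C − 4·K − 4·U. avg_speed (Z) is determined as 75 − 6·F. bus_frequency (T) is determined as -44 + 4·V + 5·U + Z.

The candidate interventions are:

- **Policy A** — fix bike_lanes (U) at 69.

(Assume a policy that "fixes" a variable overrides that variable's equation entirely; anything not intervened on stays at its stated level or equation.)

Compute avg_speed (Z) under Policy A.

Policy A (U := 69):
  V = 105
  C = 105
  K = 154 − 2·105 = -56
  U = 69
  F = 34 − 6·105 − 4·(-56) − 4·69 = -648
  Z = 75 − 6·(-648) = 3963

3963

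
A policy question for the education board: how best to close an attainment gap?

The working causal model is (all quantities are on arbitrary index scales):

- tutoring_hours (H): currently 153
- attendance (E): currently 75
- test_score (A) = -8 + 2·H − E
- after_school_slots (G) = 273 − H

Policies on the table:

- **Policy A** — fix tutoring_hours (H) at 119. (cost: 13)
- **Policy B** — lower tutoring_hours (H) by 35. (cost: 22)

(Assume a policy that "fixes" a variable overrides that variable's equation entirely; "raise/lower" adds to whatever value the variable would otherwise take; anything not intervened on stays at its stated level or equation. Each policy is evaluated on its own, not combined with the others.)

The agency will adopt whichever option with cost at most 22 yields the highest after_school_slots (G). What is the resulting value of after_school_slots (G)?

Policy A (H := 119):
  H = 119
  G = 273 − 119 = 154
Policy B (H − 35):
  H = 153 − 35 = 118
  G = 273 − 118 = 155
Comparing — Policy A: G=154, Policy B: G=155. Highest is 155 (Policy B).

155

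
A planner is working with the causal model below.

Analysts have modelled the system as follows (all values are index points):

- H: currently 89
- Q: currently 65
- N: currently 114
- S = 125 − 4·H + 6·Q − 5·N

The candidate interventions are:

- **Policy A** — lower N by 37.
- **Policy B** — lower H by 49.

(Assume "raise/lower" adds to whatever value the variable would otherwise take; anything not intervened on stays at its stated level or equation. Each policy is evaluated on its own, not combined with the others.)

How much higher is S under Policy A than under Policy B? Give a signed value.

-11

Policy A (N − 37):
  H = 89
  Q = 65
  N = 114 − 37 = 77
  S = 125 − 4·89 + 6·65 − 5·77 = -226
Policy B (H − 49):
  H = 89 − 49 = 40
  Q = 65
  N = 114
  S = 125 − 4·40 + 6·65 − 5·114 = -215
S: -226 − (-215) = -11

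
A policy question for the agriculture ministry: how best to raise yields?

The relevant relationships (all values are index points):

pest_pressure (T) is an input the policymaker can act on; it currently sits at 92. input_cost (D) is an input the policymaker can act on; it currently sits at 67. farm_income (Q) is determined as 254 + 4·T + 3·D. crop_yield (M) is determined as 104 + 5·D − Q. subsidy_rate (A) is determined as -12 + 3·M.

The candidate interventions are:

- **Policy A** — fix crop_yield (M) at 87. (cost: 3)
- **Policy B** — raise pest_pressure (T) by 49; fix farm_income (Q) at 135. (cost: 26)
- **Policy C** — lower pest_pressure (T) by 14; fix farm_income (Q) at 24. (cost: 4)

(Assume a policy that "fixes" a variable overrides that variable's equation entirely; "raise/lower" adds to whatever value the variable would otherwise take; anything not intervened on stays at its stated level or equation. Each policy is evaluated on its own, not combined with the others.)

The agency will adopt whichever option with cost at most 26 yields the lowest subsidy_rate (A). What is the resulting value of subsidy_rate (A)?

249

Policy A (M := 87):
  T = 92
  D = 67
  Q = 254 + 4·92 + 3·67 = 823
  M = 87
  A = -12 + 3·87 = 249
Policy B (T + 49, Q := 135):
  T = 92 + 49 = 141
  D = 67
  Q = 135
  M = 104 + 5·67 − 135 = 304
  A = -12 + 3·304 = 900
Policy C (T − 14, Q := 24):
  T = 92 − 14 = 78
  D = 67
  Q = 24
  M = 104 + 5·67 − 24 = 415
  A = -12 + 3·415 = 1233
Comparing — Policy A: A=249, Policy B: A=900, Policy C: A=1233. Lowest is 249 (Policy A).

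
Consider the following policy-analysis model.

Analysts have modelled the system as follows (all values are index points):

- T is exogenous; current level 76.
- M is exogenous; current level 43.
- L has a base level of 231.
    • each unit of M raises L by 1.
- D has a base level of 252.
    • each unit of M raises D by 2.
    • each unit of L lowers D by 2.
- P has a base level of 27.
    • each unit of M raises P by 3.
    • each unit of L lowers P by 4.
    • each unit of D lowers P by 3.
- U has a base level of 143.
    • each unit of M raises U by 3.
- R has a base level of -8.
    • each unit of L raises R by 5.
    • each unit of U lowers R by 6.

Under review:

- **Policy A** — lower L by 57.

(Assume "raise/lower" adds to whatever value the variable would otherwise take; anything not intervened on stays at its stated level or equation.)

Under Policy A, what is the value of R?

Policy A (L − 57):
  M = 43
  L = 231 + 43 (−57 from intervention) = 217
  U = 143 + 3·43 = 272
  R = -8 + 5·217 − 6·272 = -555

-555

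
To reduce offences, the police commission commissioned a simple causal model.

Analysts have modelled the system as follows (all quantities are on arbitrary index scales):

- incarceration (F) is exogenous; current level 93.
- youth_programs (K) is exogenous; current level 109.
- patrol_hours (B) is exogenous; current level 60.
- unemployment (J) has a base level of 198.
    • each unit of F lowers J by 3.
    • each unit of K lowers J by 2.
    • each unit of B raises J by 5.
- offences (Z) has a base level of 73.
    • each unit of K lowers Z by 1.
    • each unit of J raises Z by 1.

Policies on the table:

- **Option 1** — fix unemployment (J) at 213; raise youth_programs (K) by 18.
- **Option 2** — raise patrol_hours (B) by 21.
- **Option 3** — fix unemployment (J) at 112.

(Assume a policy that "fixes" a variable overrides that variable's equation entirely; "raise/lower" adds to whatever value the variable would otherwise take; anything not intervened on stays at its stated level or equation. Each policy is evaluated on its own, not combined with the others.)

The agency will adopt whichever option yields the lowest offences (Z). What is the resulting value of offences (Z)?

Option 1 (J := 213, K + 18):
  F = 93
  K = 109 + 18 = 127
  B = 60
  J = 213
  Z = 73 − 127 + 213 = 159
Option 2 (B + 21):
  F = 93
  K = 109
  B = 60 + 21 = 81
  J = 198 − 3·93 − 2·109 + 5·81 = 106
  Z = 73 − 109 + 106 = 70
Option 3 (J := 112):
  F = 93
  K = 109
  B = 60
  J = 112
  Z = 73 − 109 + 112 = 76
Comparing — Option 1: Z=159, Option 2: Z=70, Option 3: Z=76. Lowest is 70 (Option 2).

70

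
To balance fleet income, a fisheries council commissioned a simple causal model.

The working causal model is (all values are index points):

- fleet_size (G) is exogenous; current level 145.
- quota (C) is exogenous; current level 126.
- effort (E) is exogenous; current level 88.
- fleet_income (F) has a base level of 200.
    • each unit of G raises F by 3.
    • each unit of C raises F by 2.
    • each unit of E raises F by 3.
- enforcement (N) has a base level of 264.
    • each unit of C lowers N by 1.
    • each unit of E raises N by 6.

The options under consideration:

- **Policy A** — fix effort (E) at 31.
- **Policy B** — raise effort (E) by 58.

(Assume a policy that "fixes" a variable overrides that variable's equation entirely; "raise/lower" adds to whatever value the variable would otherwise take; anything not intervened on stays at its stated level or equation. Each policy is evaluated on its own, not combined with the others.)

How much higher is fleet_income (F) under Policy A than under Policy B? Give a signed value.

-345

Policy A (E := 31):
  G = 145
  C = 126
  E = 31
  F = 200 + 3·145 + 2·126 + 3·31 = 980
Policy B (E + 58):
  G = 145
  C = 126
  E = 88 + 58 = 146
  F = 200 + 3·145 + 2·126 + 3·146 = 1325
F: 980 − 1325 = -345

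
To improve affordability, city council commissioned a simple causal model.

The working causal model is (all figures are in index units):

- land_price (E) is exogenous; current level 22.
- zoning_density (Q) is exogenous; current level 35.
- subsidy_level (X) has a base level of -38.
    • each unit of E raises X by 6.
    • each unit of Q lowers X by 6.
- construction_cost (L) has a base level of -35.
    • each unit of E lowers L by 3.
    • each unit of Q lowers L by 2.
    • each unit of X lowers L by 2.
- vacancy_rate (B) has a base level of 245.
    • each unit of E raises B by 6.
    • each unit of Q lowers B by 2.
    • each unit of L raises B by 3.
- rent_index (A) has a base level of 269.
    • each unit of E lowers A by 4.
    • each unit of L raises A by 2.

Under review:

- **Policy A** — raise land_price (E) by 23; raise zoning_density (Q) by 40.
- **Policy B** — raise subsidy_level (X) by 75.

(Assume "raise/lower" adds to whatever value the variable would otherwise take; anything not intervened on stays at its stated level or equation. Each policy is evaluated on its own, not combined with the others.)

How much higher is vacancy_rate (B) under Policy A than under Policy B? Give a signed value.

673

Policy A (E + 23, Q + 40):
  E = 22 + 23 = 45
  Q = 35 + 40 = 75
  X = -38 + 6·45 − 6·75 = -218
  L = -35 − 3·45 − 2·75 − 2·(-218) = 116
  B = 245 + 6·45 − 2·75 + 3·116 = 713
Policy B (X + 75):
  E = 22
  Q = 35
  X = -38 + 6·22 − 6·35 (+75 from intervention) = -41
  L = -35 − 3·22 − 2·35 − 2·(-41) = -89
  B = 245 + 6·22 − 2·35 + 3·(-89) = 40
B: 713 − 40 = 673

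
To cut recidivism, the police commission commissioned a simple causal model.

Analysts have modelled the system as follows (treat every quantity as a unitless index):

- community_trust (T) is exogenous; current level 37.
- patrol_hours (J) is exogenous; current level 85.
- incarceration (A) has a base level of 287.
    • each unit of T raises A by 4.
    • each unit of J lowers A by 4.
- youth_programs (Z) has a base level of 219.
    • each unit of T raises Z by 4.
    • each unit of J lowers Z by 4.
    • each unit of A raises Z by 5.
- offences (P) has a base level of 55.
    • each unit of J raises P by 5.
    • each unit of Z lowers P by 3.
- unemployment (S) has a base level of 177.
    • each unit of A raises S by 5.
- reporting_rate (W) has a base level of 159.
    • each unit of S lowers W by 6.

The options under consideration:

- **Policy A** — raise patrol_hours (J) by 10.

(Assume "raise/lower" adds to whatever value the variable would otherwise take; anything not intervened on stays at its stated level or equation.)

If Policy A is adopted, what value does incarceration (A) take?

Policy A (J + 10):
  T = 37
  J = 85 + 10 = 95
  A = 287 + 4·37 − 4·95 = 55

55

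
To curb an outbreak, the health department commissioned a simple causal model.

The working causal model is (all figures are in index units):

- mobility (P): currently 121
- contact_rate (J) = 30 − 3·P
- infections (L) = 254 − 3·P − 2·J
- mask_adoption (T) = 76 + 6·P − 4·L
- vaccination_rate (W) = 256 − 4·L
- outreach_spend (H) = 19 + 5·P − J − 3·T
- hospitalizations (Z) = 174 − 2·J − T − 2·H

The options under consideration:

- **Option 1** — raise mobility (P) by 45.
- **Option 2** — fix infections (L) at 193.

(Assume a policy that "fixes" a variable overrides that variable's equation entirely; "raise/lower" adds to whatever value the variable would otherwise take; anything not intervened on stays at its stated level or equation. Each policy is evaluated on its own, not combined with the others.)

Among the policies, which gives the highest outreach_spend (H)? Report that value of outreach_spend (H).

6405

Option 1 (P + 45):
  P = 121 + 45 = 166
  J = 30 − 3·166 = -468
  L = 254 − 3·166 − 2·(-468) = 692
  T = 76 + 6·166 − 4·692 = -1696
  H = 19 + 5·166 − (-468) − 3·(-1696) = 6405
Option 2 (L := 193):
  P = 121
  J = 30 − 3·121 = -333
  L = 193
  T = 76 + 6·121 − 4·193 = 30
  H = 19 + 5·121 − (-333) − 3·30 = 867
Comparing — Option 1: H=6405, Option 2: H=867. Highest is 6405 (Option 1).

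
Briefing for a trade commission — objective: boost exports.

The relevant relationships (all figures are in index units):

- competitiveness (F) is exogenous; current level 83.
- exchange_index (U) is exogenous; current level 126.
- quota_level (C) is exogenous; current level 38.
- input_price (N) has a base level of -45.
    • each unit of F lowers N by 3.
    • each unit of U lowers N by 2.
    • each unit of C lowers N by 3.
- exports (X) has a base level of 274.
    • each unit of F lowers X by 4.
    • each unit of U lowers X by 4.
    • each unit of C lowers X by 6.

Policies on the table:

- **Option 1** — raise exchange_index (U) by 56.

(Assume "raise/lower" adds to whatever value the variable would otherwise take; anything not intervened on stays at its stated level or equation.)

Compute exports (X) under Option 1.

-1014

Option 1 (U + 56):
  F = 83
  U = 126 + 56 = 182
  C = 38
  X = 274 − 4·83 − 4·182 − 6·38 = -1014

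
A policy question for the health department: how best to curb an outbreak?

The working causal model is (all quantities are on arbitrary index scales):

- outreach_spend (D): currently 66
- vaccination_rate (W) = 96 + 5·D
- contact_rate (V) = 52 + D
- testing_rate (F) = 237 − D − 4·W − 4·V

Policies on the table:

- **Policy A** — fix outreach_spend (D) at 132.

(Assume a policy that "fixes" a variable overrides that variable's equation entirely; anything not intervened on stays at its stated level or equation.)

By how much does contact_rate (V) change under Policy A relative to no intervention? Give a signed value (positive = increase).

66

Baseline:
  D = 66
  V = 52 + 66 = 118
Policy A (D := 132):
  D = 132
  V = 52 + 132 = 184
Change in V: 184 − 118 = 66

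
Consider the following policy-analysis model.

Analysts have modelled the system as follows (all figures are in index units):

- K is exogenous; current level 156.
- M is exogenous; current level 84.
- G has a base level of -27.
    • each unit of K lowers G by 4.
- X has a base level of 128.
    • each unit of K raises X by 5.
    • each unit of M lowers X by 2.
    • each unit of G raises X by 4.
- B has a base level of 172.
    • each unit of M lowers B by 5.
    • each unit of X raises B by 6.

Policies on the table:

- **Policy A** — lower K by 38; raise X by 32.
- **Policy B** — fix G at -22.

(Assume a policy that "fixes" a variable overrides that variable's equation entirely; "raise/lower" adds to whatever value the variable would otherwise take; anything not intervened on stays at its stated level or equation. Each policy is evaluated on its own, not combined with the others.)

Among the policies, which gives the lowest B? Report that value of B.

-8732

Policy A (K − 38, X + 32):
  K = 156 − 38 = 118
  M = 84
  G = -27 − 4·118 = -499
  X = 128 + 5·118 − 2·84 + 4·(-499) (+32 from intervention) = -1414
  B = 172 − 5·84 + 6·(-1414) = -8732
Policy B (G := -22):
  K = 156
  M = 84
  G = -22
  X = 128 + 5·156 − 2·84 + 4·(-22) = 652
  B = 172 − 5·84 + 6·652 = 3664
Comparing — Policy A: B=-8732, Policy B: B=3664. Lowest is -8732 (Policy A).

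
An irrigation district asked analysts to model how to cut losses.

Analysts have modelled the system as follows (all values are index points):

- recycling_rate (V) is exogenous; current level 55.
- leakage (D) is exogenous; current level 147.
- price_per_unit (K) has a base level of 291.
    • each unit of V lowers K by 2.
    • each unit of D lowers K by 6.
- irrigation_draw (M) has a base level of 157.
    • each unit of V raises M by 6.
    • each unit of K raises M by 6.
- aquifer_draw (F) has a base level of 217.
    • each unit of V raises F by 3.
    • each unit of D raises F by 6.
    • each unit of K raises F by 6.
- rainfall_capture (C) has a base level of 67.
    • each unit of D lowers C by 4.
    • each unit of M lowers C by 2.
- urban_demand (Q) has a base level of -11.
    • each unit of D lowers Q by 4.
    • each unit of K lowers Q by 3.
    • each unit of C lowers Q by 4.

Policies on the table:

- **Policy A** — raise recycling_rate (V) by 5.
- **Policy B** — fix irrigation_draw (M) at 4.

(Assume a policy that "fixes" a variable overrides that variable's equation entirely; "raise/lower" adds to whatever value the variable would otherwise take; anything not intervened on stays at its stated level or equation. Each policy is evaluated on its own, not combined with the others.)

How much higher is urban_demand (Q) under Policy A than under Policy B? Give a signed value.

-29994

Policy A (V + 5):
  V = 55 + 5 = 60
  D = 147
  K = 291 − 2·60 − 6·147 = -711
  M = 157 + 6·60 + 6·(-711) = -3749
  C = 67 − 4·147 − 2·(-3749) = 6977
  Q = -11 − 4·147 − 3·(-711) − 4·6977 = -26374
Policy B (M := 4):
  V = 55
  D = 147
  K = 291 − 2·55 − 6·147 = -701
  M = 4
  C = 67 − 4·147 − 2·4 = -529
  Q = -11 − 4·147 − 3·(-701) − 4·(-529) = 3620
Q: -26374 − 3620 = -29994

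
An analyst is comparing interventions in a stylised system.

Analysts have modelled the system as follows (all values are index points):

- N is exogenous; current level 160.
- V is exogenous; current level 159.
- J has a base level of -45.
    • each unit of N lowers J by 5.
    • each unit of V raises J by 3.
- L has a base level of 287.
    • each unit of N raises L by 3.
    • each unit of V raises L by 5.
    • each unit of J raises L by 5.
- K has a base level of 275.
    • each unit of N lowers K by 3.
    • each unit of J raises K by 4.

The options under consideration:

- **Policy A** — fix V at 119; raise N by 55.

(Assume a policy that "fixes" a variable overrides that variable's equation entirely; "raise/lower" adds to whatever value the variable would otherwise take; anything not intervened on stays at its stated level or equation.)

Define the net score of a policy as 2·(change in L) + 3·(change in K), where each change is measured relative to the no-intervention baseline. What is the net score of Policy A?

-9255

Baseline:
  N = 160
  V = 159
  J = -45 − 5·160 + 3·159 = -368
  L = 287 + 3·160 + 5·159 + 5·(-368) = -278
  K = 275 − 3·160 + 4·(-368) = -1677
Policy A (V := 119, N + 55):
  N = 160 + 55 = 215
  V = 119
  J = -45 − 5·215 + 3·119 = -763
  L = 287 + 3·215 + 5·119 + 5·(-763) = -2288
  K = 275 − 3·215 + 4·(-763) = -3422
ΔL = -2288 − (-278) = -2010; ΔK = -3422 − (-1677) = -1745
Score = 2·(-2010) + 3·(-1745) = -9255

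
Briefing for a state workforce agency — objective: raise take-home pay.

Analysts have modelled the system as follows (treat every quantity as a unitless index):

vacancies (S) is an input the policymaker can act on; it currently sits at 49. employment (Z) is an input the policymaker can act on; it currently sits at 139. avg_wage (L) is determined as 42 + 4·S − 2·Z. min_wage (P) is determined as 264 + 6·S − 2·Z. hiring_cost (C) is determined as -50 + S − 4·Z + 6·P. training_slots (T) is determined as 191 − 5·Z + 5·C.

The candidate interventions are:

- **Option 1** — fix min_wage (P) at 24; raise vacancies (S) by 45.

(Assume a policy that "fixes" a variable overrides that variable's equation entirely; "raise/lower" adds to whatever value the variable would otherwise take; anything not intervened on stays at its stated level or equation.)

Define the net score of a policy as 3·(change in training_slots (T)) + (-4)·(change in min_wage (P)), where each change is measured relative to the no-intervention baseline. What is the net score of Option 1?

-21341

Baseline:
  S = 49
  Z = 139
  P = 264 + 6·49 − 2·139 = 280
  C = -50 + 49 − 4·139 + 6·280 = 1123
  T = 191 − 5·139 + 5·1123 = 5111
Option 1 (P := 24, S + 45):
  S = 49 + 45 = 94
  Z = 139
  P = 24
  C = -50 + 94 − 4·139 + 6·24 = -368
  T = 191 − 5·139 + 5·(-368) = -2344
ΔT = -2344 − 5111 = -7455; ΔP = 24 − 280 = -256
Score = 3·(-7455) + (-4)·(-256) = -21341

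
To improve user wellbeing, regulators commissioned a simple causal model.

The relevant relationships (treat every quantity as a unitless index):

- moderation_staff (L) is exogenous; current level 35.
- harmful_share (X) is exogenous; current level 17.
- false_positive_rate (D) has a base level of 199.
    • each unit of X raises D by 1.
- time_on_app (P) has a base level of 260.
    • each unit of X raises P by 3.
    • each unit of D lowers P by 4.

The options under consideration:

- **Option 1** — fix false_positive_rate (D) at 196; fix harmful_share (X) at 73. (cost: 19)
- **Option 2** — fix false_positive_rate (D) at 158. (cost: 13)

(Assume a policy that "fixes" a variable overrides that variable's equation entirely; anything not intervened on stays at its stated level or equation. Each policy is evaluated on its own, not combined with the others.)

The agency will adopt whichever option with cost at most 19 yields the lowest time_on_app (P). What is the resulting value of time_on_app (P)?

-321

Option 1 (D := 196, X := 73):
  X = 73
  D = 196
  P = 260 + 3·73 − 4·196 = -305
Option 2 (D := 158):
  X = 17
  D = 158
  P = 260 + 3·17 − 4·158 = -321
Comparing — Option 1: P=-305, Option 2: P=-321. Lowest is -321 (Option 2).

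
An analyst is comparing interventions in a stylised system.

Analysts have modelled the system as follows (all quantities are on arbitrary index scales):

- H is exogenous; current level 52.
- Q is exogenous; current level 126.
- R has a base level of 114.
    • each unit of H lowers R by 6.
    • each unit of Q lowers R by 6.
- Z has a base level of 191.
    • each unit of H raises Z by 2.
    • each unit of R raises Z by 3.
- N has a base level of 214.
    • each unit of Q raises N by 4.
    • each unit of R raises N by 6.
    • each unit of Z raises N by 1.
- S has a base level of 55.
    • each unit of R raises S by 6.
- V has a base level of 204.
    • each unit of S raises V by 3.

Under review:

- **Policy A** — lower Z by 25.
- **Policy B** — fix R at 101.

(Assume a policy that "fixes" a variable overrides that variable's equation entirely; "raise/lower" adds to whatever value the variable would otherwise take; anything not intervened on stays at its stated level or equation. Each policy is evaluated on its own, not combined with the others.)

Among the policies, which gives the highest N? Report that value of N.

1922

Policy A (Z − 25):
  H = 52
  Q = 126
  R = 114 − 6·52 − 6·126 = -954
  Z = 191 + 2·52 + 3·(-954) (−25 from intervention) = -2592
  N = 214 + 4·126 + 6·(-954) + (-2592) = -7598
Policy B (R := 101):
  H = 52
  Q = 126
  R = 101
  Z = 191 + 2·52 + 3·101 = 598
  N = 214 + 4·126 + 6·101 + 598 = 1922
Comparing — Policy A: N=-7598, Policy B: N=1922. Highest is 1922 (Policy B).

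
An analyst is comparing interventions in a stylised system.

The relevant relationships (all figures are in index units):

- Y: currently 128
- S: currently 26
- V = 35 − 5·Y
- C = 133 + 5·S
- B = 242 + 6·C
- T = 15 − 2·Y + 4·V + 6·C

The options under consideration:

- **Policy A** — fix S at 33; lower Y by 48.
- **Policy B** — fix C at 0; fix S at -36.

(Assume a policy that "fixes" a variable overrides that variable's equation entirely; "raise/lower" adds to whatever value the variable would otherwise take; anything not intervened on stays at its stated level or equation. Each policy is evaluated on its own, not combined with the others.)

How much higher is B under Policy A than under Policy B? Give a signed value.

Policy A (S := 33, Y − 48):
  S = 33
  C = 133 + 5·33 = 298
  B = 242 + 6·298 = 2030
Policy B (C := 0, S := -36):
  S = -36
  C = 0
  B = 242 + 6·0 = 242
B: 2030 − 242 = 1788

1788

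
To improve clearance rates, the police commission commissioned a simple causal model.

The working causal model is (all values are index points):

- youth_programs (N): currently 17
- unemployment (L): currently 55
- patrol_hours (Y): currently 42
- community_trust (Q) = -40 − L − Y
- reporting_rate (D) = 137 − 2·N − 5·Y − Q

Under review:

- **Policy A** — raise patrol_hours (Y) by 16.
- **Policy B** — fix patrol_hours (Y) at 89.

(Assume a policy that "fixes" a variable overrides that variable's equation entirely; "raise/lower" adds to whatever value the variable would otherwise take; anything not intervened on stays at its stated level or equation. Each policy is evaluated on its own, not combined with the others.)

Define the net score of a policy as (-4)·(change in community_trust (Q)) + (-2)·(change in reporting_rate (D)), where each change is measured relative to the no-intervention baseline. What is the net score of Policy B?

564

Baseline:
  N = 17
  L = 55
  Y = 42
  Q = -40 − 55 − 42 = -137
  D = 137 − 2·17 − 5·42 − (-137) = 30
Policy B (Y := 89):
  N = 17
  L = 55
  Y = 89
  Q = -40 − 55 − 89 = -184
  D = 137 − 2·17 − 5·89 − (-184) = -158
ΔQ = -184 − (-137) = -47; ΔD = -158 − 30 = -188
Score = (-4)·(-47) + (-2)·(-188) = 564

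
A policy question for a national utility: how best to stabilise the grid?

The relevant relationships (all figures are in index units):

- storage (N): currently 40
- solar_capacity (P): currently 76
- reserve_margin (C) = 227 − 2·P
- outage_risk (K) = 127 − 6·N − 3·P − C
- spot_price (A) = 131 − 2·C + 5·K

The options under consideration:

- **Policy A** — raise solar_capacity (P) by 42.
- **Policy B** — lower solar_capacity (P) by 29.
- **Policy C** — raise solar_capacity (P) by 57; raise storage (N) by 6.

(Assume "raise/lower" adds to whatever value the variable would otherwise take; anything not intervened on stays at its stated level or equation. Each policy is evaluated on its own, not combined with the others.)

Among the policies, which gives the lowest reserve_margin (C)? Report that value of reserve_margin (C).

Policy A (P + 42):
  P = 76 + 42 = 118
  C = 227 − 2·118 = -9
Policy B (P − 29):
  P = 76 − 29 = 47
  C = 227 − 2·47 = 133
Policy C (P + 57, N + 6):
  P = 76 + 57 = 133
  C = 227 − 2·133 = -39
Comparing — Policy A: C=-9, Policy B: C=133, Policy C: C=-39. Lowest is -39 (Policy C).

-39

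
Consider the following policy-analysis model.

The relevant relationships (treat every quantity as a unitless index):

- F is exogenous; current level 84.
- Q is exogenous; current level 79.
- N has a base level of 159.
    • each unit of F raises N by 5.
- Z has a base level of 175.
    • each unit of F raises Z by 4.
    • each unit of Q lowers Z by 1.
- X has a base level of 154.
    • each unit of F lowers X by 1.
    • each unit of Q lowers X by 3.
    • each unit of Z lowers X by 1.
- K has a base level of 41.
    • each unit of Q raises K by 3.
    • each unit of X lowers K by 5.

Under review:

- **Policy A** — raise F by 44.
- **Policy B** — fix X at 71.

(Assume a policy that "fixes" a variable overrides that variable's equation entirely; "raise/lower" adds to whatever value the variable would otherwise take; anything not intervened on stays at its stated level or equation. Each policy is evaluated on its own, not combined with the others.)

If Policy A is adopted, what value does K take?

4373

Policy A (F + 44):
  F = 84 + 44 = 128
  Q = 79
  Z = 175 + 4·128 − 79 = 608
  X = 154 − 128 − 3·79 − 608 = -819
  K = 41 + 3·79 − 5·(-819) = 4373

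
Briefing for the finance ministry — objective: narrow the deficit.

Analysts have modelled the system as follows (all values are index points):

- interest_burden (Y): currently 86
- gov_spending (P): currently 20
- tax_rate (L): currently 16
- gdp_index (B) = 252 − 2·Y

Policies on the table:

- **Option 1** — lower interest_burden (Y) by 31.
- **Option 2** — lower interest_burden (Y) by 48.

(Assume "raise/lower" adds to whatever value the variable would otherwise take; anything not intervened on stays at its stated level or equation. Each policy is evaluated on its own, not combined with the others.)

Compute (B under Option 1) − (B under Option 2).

-34

Option 1 (Y − 31):
  Y = 86 − 31 = 55
  B = 252 − 2·55 = 142
Option 2 (Y − 48):
  Y = 86 − 48 = 38
  B = 252 − 2·38 = 176
B: 142 − 176 = -34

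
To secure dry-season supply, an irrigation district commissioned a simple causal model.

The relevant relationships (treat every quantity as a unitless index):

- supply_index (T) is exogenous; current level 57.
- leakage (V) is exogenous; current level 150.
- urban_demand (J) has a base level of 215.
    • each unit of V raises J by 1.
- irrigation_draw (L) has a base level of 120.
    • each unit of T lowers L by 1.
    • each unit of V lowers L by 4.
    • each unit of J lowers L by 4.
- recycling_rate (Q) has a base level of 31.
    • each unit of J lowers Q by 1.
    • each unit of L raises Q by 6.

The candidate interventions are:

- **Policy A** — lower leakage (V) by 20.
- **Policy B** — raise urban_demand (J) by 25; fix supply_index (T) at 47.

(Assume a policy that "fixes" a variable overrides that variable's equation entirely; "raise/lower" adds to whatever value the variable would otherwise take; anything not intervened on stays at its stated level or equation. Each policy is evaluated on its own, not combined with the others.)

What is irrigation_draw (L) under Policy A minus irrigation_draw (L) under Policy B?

250

Policy A (V − 20):
  T = 57
  V = 150 − 20 = 130
  J = 215 + 130 = 345
  L = 120 − 57 − 4·130 − 4·345 = -1837
Policy B (J + 25, T := 47):
  T = 47
  V = 150
  J = 215 + 150 (+25 from intervention) = 390
  L = 120 − 47 − 4·150 − 4·390 = -2087
L: -1837 − (-2087) = 250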